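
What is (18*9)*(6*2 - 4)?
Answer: 1296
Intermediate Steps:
(18*9)*(6*2 - 4) = 162*(12 - 4) = 162*8 = 1296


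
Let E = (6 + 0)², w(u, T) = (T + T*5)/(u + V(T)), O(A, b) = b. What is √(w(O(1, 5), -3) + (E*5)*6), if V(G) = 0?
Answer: 3*√2990/5 ≈ 32.809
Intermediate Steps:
w(u, T) = 6*T/u (w(u, T) = (T + T*5)/(u + 0) = (T + 5*T)/u = (6*T)/u = 6*T/u)
E = 36 (E = 6² = 36)
√(w(O(1, 5), -3) + (E*5)*6) = √(6*(-3)/5 + (36*5)*6) = √(6*(-3)*(⅕) + 180*6) = √(-18/5 + 1080) = √(5382/5) = 3*√2990/5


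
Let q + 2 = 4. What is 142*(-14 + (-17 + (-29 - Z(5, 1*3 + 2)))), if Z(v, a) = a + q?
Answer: -9514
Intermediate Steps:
q = 2 (q = -2 + 4 = 2)
Z(v, a) = 2 + a (Z(v, a) = a + 2 = 2 + a)
142*(-14 + (-17 + (-29 - Z(5, 1*3 + 2)))) = 142*(-14 + (-17 + (-29 - (2 + (1*3 + 2))))) = 142*(-14 + (-17 + (-29 - (2 + (3 + 2))))) = 142*(-14 + (-17 + (-29 - (2 + 5)))) = 142*(-14 + (-17 + (-29 - 1*7))) = 142*(-14 + (-17 + (-29 - 7))) = 142*(-14 + (-17 - 36)) = 142*(-14 - 53) = 142*(-67) = -9514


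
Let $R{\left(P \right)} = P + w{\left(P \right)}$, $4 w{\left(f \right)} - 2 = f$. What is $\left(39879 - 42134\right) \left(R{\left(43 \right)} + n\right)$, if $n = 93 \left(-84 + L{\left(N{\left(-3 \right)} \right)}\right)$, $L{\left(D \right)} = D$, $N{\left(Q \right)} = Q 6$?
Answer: $\frac{85074385}{4} \approx 2.1269 \cdot 10^{7}$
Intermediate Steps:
$w{\left(f \right)} = \frac{1}{2} + \frac{f}{4}$
$N{\left(Q \right)} = 6 Q$
$n = -9486$ ($n = 93 \left(-84 + 6 \left(-3\right)\right) = 93 \left(-84 - 18\right) = 93 \left(-102\right) = -9486$)
$R{\left(P \right)} = \frac{1}{2} + \frac{5 P}{4}$ ($R{\left(P \right)} = P + \left(\frac{1}{2} + \frac{P}{4}\right) = \frac{1}{2} + \frac{5 P}{4}$)
$\left(39879 - 42134\right) \left(R{\left(43 \right)} + n\right) = \left(39879 - 42134\right) \left(\left(\frac{1}{2} + \frac{5}{4} \cdot 43\right) - 9486\right) = - 2255 \left(\left(\frac{1}{2} + \frac{215}{4}\right) - 9486\right) = - 2255 \left(\frac{217}{4} - 9486\right) = \left(-2255\right) \left(- \frac{37727}{4}\right) = \frac{85074385}{4}$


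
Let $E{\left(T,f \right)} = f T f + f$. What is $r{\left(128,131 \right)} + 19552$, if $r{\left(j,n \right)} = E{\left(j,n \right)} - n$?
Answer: $2216160$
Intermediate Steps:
$E{\left(T,f \right)} = f + T f^{2}$ ($E{\left(T,f \right)} = T f f + f = T f^{2} + f = f + T f^{2}$)
$r{\left(j,n \right)} = - n + n \left(1 + j n\right)$ ($r{\left(j,n \right)} = n \left(1 + j n\right) - n = - n + n \left(1 + j n\right)$)
$r{\left(128,131 \right)} + 19552 = 128 \cdot 131^{2} + 19552 = 128 \cdot 17161 + 19552 = 2196608 + 19552 = 2216160$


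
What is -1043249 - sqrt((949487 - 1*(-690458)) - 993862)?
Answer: -1043249 - 3*sqrt(71787) ≈ -1.0441e+6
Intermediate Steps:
-1043249 - sqrt((949487 - 1*(-690458)) - 993862) = -1043249 - sqrt((949487 + 690458) - 993862) = -1043249 - sqrt(1639945 - 993862) = -1043249 - sqrt(646083) = -1043249 - 3*sqrt(71787)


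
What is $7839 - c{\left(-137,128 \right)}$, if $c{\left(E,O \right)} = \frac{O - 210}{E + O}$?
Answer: $\frac{70469}{9} \approx 7829.9$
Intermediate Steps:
$c{\left(E,O \right)} = \frac{-210 + O}{E + O}$
$7839 - c{\left(-137,128 \right)} = 7839 - \frac{-210 + 128}{-137 + 128} = 7839 - \frac{1}{-9} \left(-82\right) = 7839 - \left(- \frac{1}{9}\right) \left(-82\right) = 7839 - \frac{82}{9} = \frac{70469}{9}$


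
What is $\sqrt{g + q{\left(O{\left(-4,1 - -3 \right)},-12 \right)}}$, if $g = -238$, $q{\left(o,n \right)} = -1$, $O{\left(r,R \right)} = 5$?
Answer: $i \sqrt{239} \approx 15.46 i$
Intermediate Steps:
$\sqrt{g + q{\left(O{\left(-4,1 - -3 \right)},-12 \right)}} = \sqrt{-238 - 1} = \sqrt{-239} = i \sqrt{239}$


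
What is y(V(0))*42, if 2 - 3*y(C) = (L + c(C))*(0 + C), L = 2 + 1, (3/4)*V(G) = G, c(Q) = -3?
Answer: 28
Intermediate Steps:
V(G) = 4*G/3
L = 3
y(C) = ⅔ (y(C) = ⅔ - (3 - 3)*(0 + C)/3 = ⅔ - 0*C = ⅔ - ⅓*0 = ⅔ + 0 = ⅔)
y(V(0))*42 = (⅔)*42 = 28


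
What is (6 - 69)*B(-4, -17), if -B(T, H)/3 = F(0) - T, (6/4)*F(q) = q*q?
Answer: 756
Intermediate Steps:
F(q) = 2*q²/3 (F(q) = 2*(q*q)/3 = 2*q²/3)
B(T, H) = 3*T (B(T, H) = -3*((⅔)*0² - T) = -3*((⅔)*0 - T) = -3*(0 - T) = -(-3)*T = 3*T)
(6 - 69)*B(-4, -17) = (6 - 69)*(3*(-4)) = -63*(-12) = 756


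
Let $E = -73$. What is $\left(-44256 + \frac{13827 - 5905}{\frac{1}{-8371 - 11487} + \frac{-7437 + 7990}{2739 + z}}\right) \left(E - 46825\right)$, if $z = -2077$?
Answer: $\frac{4476698249823220}{2745203} \approx 1.6307 \cdot 10^{9}$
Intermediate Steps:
$\left(-44256 + \frac{13827 - 5905}{\frac{1}{-8371 - 11487} + \frac{-7437 + 7990}{2739 + z}}\right) \left(E - 46825\right) = \left(-44256 + \frac{13827 - 5905}{\frac{1}{-8371 - 11487} + \frac{-7437 + 7990}{2739 - 2077}}\right) \left(-73 - 46825\right) = \left(-44256 + \frac{7922}{\frac{1}{-19858} + \frac{553}{662}}\right) \left(-46898\right) = \left(-44256 + \frac{7922}{- \frac{1}{19858} + 553 \cdot \frac{1}{662}}\right) \left(-46898\right) = \left(-44256 + \frac{7922}{- \frac{1}{19858} + \frac{553}{662}}\right) \left(-46898\right) = \left(-44256 + \frac{7922}{\frac{2745203}{3286499}}\right) \left(-46898\right) = \left(-44256 + 7922 \cdot \frac{3286499}{2745203}\right) \left(-46898\right) = \left(-44256 + \frac{26035645078}{2745203}\right) \left(-46898\right) = \left(- \frac{95456058890}{2745203}\right) \left(-46898\right) = \frac{4476698249823220}{2745203}$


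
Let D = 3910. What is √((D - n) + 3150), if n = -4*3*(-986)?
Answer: 2*I*√1193 ≈ 69.08*I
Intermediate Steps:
n = 11832 (n = -12*(-986) = 11832)
√((D - n) + 3150) = √((3910 - 1*11832) + 3150) = √((3910 - 11832) + 3150) = √(-7922 + 3150) = √(-4772) = 2*I*√1193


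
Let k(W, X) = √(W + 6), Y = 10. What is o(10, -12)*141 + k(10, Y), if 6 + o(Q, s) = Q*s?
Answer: -17762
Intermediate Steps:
o(Q, s) = -6 + Q*s
k(W, X) = √(6 + W)
o(10, -12)*141 + k(10, Y) = (-6 + 10*(-12))*141 + √(6 + 10) = (-6 - 120)*141 + √16 = -126*141 + 4 = -17766 + 4 = -17762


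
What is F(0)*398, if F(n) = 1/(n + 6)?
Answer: 199/3 ≈ 66.333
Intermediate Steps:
F(n) = 1/(6 + n)
F(0)*398 = 398/(6 + 0) = 398/6 = (⅙)*398 = 199/3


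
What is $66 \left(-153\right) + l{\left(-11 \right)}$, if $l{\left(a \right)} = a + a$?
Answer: $-10120$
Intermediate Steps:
$l{\left(a \right)} = 2 a$
$66 \left(-153\right) + l{\left(-11 \right)} = 66 \left(-153\right) + 2 \left(-11\right) = -10098 - 22 = -10120$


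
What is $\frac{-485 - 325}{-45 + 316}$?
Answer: $- \frac{810}{271} \approx -2.9889$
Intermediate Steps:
$\frac{-485 - 325}{-45 + 316} = - \frac{810}{271}$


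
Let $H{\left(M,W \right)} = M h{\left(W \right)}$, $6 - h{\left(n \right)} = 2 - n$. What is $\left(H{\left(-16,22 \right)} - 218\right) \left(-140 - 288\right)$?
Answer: $271352$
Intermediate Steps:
$h{\left(n \right)} = 4 + n$ ($h{\left(n \right)} = 6 - \left(2 - n\right) = 6 + \left(-2 + n\right) = 4 + n$)
$H{\left(M,W \right)} = M \left(4 + W\right)$
$\left(H{\left(-16,22 \right)} - 218\right) \left(-140 - 288\right) = \left(- 16 \left(4 + 22\right) - 218\right) \left(-140 - 288\right) = \left(\left(-16\right) 26 - 218\right) \left(-428\right) = \left(-416 - 218\right) \left(-428\right) = \left(-634\right) \left(-428\right) = 271352$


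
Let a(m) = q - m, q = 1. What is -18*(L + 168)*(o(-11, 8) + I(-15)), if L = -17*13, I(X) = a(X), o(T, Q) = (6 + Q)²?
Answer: 202248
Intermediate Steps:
a(m) = 1 - m
I(X) = 1 - X
L = -221
-18*(L + 168)*(o(-11, 8) + I(-15)) = -18*(-221 + 168)*((6 + 8)² + (1 - 1*(-15))) = -(-954)*(14² + (1 + 15)) = -(-954)*(196 + 16) = -(-954)*212 = -18*(-11236) = 202248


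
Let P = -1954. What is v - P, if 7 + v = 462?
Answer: 2409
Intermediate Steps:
v = 455 (v = -7 + 462 = 455)
v - P = 455 - 1*(-1954) = 455 + 1954 = 2409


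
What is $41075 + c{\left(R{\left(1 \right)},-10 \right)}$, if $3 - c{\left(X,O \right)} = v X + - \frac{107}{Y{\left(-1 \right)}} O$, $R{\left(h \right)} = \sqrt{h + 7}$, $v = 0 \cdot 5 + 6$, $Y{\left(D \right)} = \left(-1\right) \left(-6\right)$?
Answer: $\frac{122699}{3} - 12 \sqrt{2} \approx 40883.0$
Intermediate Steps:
$Y{\left(D \right)} = 6$
$v = 6$ ($v = 0 + 6 = 6$)
$R{\left(h \right)} = \sqrt{7 + h}$
$c{\left(X,O \right)} = 3 - 6 X + \frac{107 O}{6}$ ($c{\left(X,O \right)} = 3 - \left(6 X + - \frac{107}{6} O\right) = 3 - \left(6 X + \left(-107\right) \frac{1}{6} O\right) = 3 - \left(6 X - \frac{107 O}{6}\right) = 3 + \left(- 6 X + \frac{107 O}{6}\right) = 3 - 6 X + \frac{107 O}{6}$)
$41075 + c{\left(R{\left(1 \right)},-10 \right)} = 41075 + \left(3 - 6 \sqrt{7 + 1} + \frac{107}{6} \left(-10\right)\right) = 41075 - \left(\frac{526}{3} + 12 \sqrt{2}\right) = \frac{122699}{3} - 12 \sqrt{2}$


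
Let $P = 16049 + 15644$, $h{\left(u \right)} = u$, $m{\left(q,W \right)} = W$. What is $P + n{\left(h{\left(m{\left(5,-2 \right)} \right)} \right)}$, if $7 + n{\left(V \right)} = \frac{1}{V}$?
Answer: $\frac{63371}{2} \approx 31686.0$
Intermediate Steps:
$n{\left(V \right)} = -7 + \frac{1}{V}$
$P = 31693$
$P + n{\left(h{\left(m{\left(5,-2 \right)} \right)} \right)} = 31693 - \left(7 - \frac{1}{-2}\right) = 31693 - \frac{15}{2} = \frac{63371}{2}$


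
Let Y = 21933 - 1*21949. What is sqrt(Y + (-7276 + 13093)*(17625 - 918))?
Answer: sqrt(97184603) ≈ 9858.2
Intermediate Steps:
Y = -16 (Y = 21933 - 21949 = -16)
sqrt(Y + (-7276 + 13093)*(17625 - 918)) = sqrt(-16 + (-7276 + 13093)*(17625 - 918)) = sqrt(-16 + 5817*16707) = sqrt(-16 + 97184619) = sqrt(97184603)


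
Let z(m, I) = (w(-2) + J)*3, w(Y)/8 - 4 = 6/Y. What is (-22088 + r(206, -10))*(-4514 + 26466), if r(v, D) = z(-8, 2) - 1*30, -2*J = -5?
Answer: -484842848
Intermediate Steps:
J = 5/2 (J = -1/2*(-5) = 5/2 ≈ 2.5000)
w(Y) = 32 + 48/Y (w(Y) = 32 + 8*(6/Y) = 32 + 48/Y)
z(m, I) = 63/2 (z(m, I) = ((32 + 48/(-2)) + 5/2)*3 = ((32 + 48*(-1/2)) + 5/2)*3 = ((32 - 24) + 5/2)*3 = (8 + 5/2)*3 = (21/2)*3 = 63/2)
r(v, D) = 3/2 (r(v, D) = 63/2 - 1*30 = 63/2 - 30 = 3/2)
(-22088 + r(206, -10))*(-4514 + 26466) = (-22088 + 3/2)*(-4514 + 26466) = -44173/2*21952 = -484842848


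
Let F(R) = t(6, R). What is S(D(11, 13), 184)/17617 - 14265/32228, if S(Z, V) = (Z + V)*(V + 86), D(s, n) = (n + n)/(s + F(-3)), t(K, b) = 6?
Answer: 23172509655/9651931492 ≈ 2.4008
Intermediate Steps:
F(R) = 6
D(s, n) = 2*n/(6 + s) (D(s, n) = (n + n)/(s + 6) = (2*n)/(6 + s) = 2*n/(6 + s))
S(Z, V) = (86 + V)*(V + Z) (S(Z, V) = (V + Z)*(86 + V) = (86 + V)*(V + Z))
S(D(11, 13), 184)/17617 - 14265/32228 = (184² + 86*184 + 86*(2*13/(6 + 11)) + 184*(2*13/(6 + 11)))/17617 - 14265/32228 = (33856 + 15824 + 86*(2*13/17) + 184*(2*13/17))*(1/17617) - 14265*1/32228 = (33856 + 15824 + 86*(2*13*(1/17)) + 184*(2*13*(1/17)))*(1/17617) - 14265/32228 = (33856 + 15824 + 86*(26/17) + 184*(26/17))*(1/17617) - 14265/32228 = (33856 + 15824 + 2236/17 + 4784/17)*(1/17617) - 14265/32228 = (851580/17)*(1/17617) - 14265/32228 = 851580/299489 - 14265/32228 = 23172509655/9651931492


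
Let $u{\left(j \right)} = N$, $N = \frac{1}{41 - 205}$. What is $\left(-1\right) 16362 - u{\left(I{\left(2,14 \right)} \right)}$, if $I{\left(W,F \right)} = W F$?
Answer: $- \frac{2683367}{164} \approx -16362.0$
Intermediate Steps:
$I{\left(W,F \right)} = F W$
$N = - \frac{1}{164}$ ($N = \frac{1}{-164} = - \frac{1}{164} \approx -0.0060976$)
$u{\left(j \right)} = - \frac{1}{164}$
$\left(-1\right) 16362 - u{\left(I{\left(2,14 \right)} \right)} = \left(-1\right) 16362 - - \frac{1}{164} = -16362 + \frac{1}{164} = - \frac{2683367}{164}$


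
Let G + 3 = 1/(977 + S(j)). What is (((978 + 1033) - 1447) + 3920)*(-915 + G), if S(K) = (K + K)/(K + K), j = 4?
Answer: -2012874326/489 ≈ -4.1163e+6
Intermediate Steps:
S(K) = 1 (S(K) = (2*K)/((2*K)) = (2*K)*(1/(2*K)) = 1)
G = -2933/978 (G = -3 + 1/(977 + 1) = -3 + 1/978 = -2933/978 ≈ -2.9990)
(((978 + 1033) - 1447) + 3920)*(-915 + G) = (((978 + 1033) - 1447) + 3920)*(-915 - 2933/978) = ((2011 - 1447) + 3920)*(-897803/978) = (564 + 3920)*(-897803/978) = 4484*(-897803/978) = -2012874326/489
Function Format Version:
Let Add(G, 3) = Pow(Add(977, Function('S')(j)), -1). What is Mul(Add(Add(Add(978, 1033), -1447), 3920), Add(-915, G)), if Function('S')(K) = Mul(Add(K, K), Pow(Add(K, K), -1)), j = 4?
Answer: Rational(-2012874326, 489) ≈ -4.1163e+6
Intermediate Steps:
Function('S')(K) = 1 (Function('S')(K) = Mul(Mul(2, K), Pow(Mul(2, K), -1)) = Mul(Mul(2, K), Mul(Rational(1, 2), Pow(K, -1))) = 1)
G = Rational(-2933, 978) (G = Add(-3, Pow(Add(977, 1), -1)) = Add(-3, Pow(978, -1)) = Add(-3, Rational(1, 978)) = Rational(-2933, 978) ≈ -2.9990)
Mul(Add(Add(Add(978, 1033), -1447), 3920), Add(-915, G)) = Mul(Add(Add(Add(978, 1033), -1447), 3920), Add(-915, Rational(-2933, 978))) = Mul(Add(Add(2011, -1447), 3920), Rational(-897803, 978)) = Mul(Add(564, 3920), Rational(-897803, 978)) = Mul(4484, Rational(-897803, 978)) = Rational(-2012874326, 489)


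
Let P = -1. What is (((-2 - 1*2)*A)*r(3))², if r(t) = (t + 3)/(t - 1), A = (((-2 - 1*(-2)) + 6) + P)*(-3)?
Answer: 32400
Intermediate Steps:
A = -15 (A = (((-2 - 1*(-2)) + 6) - 1)*(-3) = (((-2 + 2) + 6) - 1)*(-3) = ((0 + 6) - 1)*(-3) = (6 - 1)*(-3) = 5*(-3) = -15)
r(t) = (3 + t)/(-1 + t)
(((-2 - 1*2)*A)*r(3))² = (((-2 - 1*2)*(-15))*((3 + 3)/(-1 + 3)))² = (((-2 - 2)*(-15))*(6/2))² = ((-4*(-15))*((½)*6))² = (60*3)² = 180² = 32400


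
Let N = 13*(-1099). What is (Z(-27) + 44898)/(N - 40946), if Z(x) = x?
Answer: -14957/18411 ≈ -0.81240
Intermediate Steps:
N = -14287
(Z(-27) + 44898)/(N - 40946) = (-27 + 44898)/(-14287 - 40946) = 44871/(-55233) = 44871*(-1/55233) = -14957/18411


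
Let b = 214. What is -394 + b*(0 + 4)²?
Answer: 3030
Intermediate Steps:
-394 + b*(0 + 4)² = -394 + 214*(0 + 4)² = -394 + 214*4² = -394 + 214*16 = -394 + 3424 = 3030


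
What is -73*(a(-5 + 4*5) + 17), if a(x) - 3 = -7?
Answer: -949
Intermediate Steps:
a(x) = -4 (a(x) = 3 - 7 = -4)
-73*(a(-5 + 4*5) + 17) = -73*(-4 + 17) = -73*13 = -949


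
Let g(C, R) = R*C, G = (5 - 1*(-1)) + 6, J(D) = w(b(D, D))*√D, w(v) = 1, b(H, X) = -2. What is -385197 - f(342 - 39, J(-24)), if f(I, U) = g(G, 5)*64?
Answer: -389037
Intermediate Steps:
J(D) = √D (J(D) = 1*√D = √D)
G = 12 (G = (5 + 1) + 6 = 6 + 6 = 12)
g(C, R) = C*R
f(I, U) = 3840 (f(I, U) = (12*5)*64 = 60*64 = 3840)
-385197 - f(342 - 39, J(-24)) = -385197 - 1*3840 = -385197 - 3840 = -389037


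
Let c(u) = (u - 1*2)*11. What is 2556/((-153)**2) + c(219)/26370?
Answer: 169107/846770 ≈ 0.19971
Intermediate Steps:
c(u) = -22 + 11*u (c(u) = (u - 2)*11 = (-2 + u)*11 = -22 + 11*u)
2556/((-153)**2) + c(219)/26370 = 2556/((-153)**2) + (-22 + 11*219)/26370 = 2556/23409 + (-22 + 2409)*(1/26370) = 2556*(1/23409) + 2387*(1/26370) = 284/2601 + 2387/26370 = 169107/846770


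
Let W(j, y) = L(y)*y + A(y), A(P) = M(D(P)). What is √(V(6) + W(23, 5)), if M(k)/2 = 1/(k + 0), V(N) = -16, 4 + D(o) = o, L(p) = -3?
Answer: I*√29 ≈ 5.3852*I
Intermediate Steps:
D(o) = -4 + o
M(k) = 2/k (M(k) = 2/(k + 0) = 2/k)
A(P) = 2/(-4 + P)
W(j, y) = -3*y + 2/(-4 + y)
√(V(6) + W(23, 5)) = √(-16 + (2 - 3*5*(-4 + 5))/(-4 + 5)) = √(-16 + (2 - 3*5*1)/1) = √(-16 + 1*(2 - 15)) = √(-16 + 1*(-13)) = √(-16 - 13) = √(-29) = I*√29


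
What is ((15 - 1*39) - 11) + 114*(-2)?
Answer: -263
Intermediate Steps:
((15 - 1*39) - 11) + 114*(-2) = ((15 - 39) - 11) - 228 = (-24 - 11) - 228 = -35 - 228 = -263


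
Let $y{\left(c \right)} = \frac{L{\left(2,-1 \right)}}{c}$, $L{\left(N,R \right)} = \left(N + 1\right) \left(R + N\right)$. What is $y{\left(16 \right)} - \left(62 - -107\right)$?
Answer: $- \frac{2701}{16} \approx -168.81$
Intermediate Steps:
$L{\left(N,R \right)} = \left(1 + N\right) \left(N + R\right)$
$y{\left(c \right)} = \frac{3}{c}$ ($y{\left(c \right)} = \frac{2 - 1 + 2^{2} + 2 \left(-1\right)}{c} = \frac{2 - 1 + 4 - 2}{c} = \frac{3}{c}$)
$y{\left(16 \right)} - \left(62 - -107\right) = \frac{3}{16} - \left(62 - -107\right) = 3 \cdot \frac{1}{16} - \left(62 + 107\right) = \frac{3}{16} - 169 = - \frac{2701}{16}$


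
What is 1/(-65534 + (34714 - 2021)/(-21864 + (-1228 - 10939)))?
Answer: -34031/2230220247 ≈ -1.5259e-5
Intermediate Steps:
1/(-65534 + (34714 - 2021)/(-21864 + (-1228 - 10939))) = 1/(-65534 + 32693/(-21864 - 12167)) = 1/(-65534 + 32693/(-34031)) = 1/(-65534 + 32693*(-1/34031)) = 1/(-65534 - 32693/34031) = 1/(-2230220247/34031) = -34031/2230220247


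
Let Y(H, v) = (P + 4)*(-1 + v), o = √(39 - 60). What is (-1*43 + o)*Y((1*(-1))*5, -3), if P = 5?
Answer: 1548 - 36*I*√21 ≈ 1548.0 - 164.97*I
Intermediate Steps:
o = I*√21 (o = √(-21) = I*√21 ≈ 4.5826*I)
Y(H, v) = -9 + 9*v (Y(H, v) = (5 + 4)*(-1 + v) = 9*(-1 + v) = -9 + 9*v)
(-1*43 + o)*Y((1*(-1))*5, -3) = (-1*43 + I*√21)*(-9 + 9*(-3)) = (-43 + I*√21)*(-9 - 27) = (-43 + I*√21)*(-36) = 1548 - 36*I*√21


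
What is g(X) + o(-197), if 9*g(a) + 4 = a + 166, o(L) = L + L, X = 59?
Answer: -3325/9 ≈ -369.44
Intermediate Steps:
o(L) = 2*L
g(a) = 18 + a/9 (g(a) = -4/9 + (a + 166)/9 = -4/9 + (166 + a)/9 = -4/9 + (166/9 + a/9) = 18 + a/9)
g(X) + o(-197) = (18 + (1/9)*59) + 2*(-197) = (18 + 59/9) - 394 = 221/9 - 394 = -3325/9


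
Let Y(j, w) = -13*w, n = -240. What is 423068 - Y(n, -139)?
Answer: 421261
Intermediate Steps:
423068 - Y(n, -139) = 423068 - (-13)*(-139) = 423068 - 1*1807 = 423068 - 1807 = 421261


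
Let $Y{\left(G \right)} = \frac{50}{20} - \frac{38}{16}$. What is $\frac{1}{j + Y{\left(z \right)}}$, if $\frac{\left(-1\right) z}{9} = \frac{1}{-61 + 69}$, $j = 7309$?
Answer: $\frac{8}{58473} \approx 0.00013682$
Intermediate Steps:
$z = - \frac{9}{8}$ ($z = - \frac{9}{-61 + 69} = - \frac{9}{8} \approx -1.125$)
$Y{\left(G \right)} = \frac{1}{8}$ ($Y{\left(G \right)} = 50 \cdot \frac{1}{20} - \frac{19}{8} = \frac{5}{2} - \frac{19}{8} = \frac{1}{8}$)
$\frac{1}{j + Y{\left(z \right)}} = \frac{1}{7309 + \frac{1}{8}} = \frac{1}{\frac{58473}{8}} = \frac{8}{58473}$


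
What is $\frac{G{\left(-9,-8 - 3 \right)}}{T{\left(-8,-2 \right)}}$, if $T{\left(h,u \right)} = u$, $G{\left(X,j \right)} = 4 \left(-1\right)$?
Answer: $2$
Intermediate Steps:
$G{\left(X,j \right)} = -4$
$\frac{G{\left(-9,-8 - 3 \right)}}{T{\left(-8,-2 \right)}} = - \frac{4}{-2} = \left(-4\right) \left(- \frac{1}{2}\right) = 2$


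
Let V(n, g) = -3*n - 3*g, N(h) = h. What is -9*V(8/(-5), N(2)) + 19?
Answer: 149/5 ≈ 29.800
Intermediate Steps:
V(n, g) = -3*g - 3*n
-9*V(8/(-5), N(2)) + 19 = -9*(-3*2 - 24/(-5)) + 19 = -9*(-6 - 24*(-1)/5) + 19 = -9*(-6 - 3*(-8/5)) + 19 = -9*(-6 + 24/5) + 19 = -9*(-6/5) + 19 = 54/5 + 19 = 149/5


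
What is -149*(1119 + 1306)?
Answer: -361325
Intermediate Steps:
-149*(1119 + 1306) = -149*2425 = -361325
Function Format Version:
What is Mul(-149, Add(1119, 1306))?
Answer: -361325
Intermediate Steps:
Mul(-149, Add(1119, 1306)) = Mul(-149, 2425) = -361325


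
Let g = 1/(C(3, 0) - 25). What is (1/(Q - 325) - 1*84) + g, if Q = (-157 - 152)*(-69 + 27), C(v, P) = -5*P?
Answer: -26583928/316325 ≈ -84.040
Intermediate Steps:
g = -1/25 (g = 1/(-5*0 - 25) = 1/(0 - 25) = 1/(-25) = -1/25 ≈ -0.040000)
Q = 12978 (Q = -309*(-42) = 12978)
(1/(Q - 325) - 1*84) + g = (1/(12978 - 325) - 1*84) - 1/25 = (1/12653 - 84) - 1/25 = -1062851/12653 - 1/25 = -26583928/316325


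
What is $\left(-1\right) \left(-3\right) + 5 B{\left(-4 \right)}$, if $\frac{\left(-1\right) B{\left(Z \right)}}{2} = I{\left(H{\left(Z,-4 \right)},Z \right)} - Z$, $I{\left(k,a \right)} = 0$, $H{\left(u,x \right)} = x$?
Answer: $-37$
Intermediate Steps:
$B{\left(Z \right)} = 2 Z$ ($B{\left(Z \right)} = - 2 \left(0 - Z\right) = - 2 \left(- Z\right) = 2 Z$)
$\left(-1\right) \left(-3\right) + 5 B{\left(-4 \right)} = \left(-1\right) \left(-3\right) + 5 \cdot 2 \left(-4\right) = 3 + 5 \left(-8\right) = 3 - 40 = -37$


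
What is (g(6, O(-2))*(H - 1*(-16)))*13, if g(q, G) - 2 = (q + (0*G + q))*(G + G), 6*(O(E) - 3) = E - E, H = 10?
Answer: 25012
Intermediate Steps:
O(E) = 3 (O(E) = 3 + (E - E)/6 = 3 + (⅙)*0 = 3 + 0 = 3)
g(q, G) = 2 + 4*G*q (g(q, G) = 2 + (q + (0*G + q))*(G + G) = 2 + (q + (0 + q))*(2*G) = 2 + (q + q)*(2*G) = 2 + (2*q)*(2*G) = 2 + 4*G*q)
(g(6, O(-2))*(H - 1*(-16)))*13 = ((2 + 4*3*6)*(10 - 1*(-16)))*13 = ((2 + 72)*(10 + 16))*13 = (74*26)*13 = 1924*13 = 25012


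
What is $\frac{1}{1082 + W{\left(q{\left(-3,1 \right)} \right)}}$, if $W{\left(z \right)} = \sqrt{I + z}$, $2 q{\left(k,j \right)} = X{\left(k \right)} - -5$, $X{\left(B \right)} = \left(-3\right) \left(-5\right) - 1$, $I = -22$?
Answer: $\frac{2164}{2341473} - \frac{5 i \sqrt{2}}{2341473} \approx 0.0009242 - 3.0199 \cdot 10^{-6} i$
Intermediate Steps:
$X{\left(B \right)} = 14$ ($X{\left(B \right)} = 15 - 1 = 14$)
$q{\left(k,j \right)} = \frac{19}{2}$ ($q{\left(k,j \right)} = \frac{14 - -5}{2} = \frac{14 + 5}{2} = \frac{1}{2} \cdot 19 = \frac{19}{2}$)
$W{\left(z \right)} = \sqrt{-22 + z}$
$\frac{1}{1082 + W{\left(q{\left(-3,1 \right)} \right)}} = \frac{1}{1082 + \sqrt{-22 + \frac{19}{2}}} = \frac{1}{1082 + \sqrt{- \frac{25}{2}}} = \frac{1}{1082 + \frac{5 i \sqrt{2}}{2}}$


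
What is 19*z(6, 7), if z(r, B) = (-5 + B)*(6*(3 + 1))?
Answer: 912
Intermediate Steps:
z(r, B) = -120 + 24*B (z(r, B) = (-5 + B)*(6*4) = (-5 + B)*24 = -120 + 24*B)
19*z(6, 7) = 19*(-120 + 24*7) = 19*(-120 + 168) = 19*48 = 912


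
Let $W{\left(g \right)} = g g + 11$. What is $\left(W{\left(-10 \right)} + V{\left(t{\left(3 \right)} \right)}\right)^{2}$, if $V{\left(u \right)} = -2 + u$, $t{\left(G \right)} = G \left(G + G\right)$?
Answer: $16129$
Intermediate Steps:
$t{\left(G \right)} = 2 G^{2}$ ($t{\left(G \right)} = G 2 G = 2 G^{2}$)
$W{\left(g \right)} = 11 + g^{2}$ ($W{\left(g \right)} = g^{2} + 11 = 11 + g^{2}$)
$\left(W{\left(-10 \right)} + V{\left(t{\left(3 \right)} \right)}\right)^{2} = \left(\left(11 + \left(-10\right)^{2}\right) - \left(2 - 2 \cdot 3^{2}\right)\right)^{2} = \left(\left(11 + 100\right) + \left(-2 + 2 \cdot 9\right)\right)^{2} = \left(111 + \left(-2 + 18\right)\right)^{2} = \left(111 + 16\right)^{2} = 127^{2} = 16129$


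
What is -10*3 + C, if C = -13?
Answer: -43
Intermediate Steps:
-10*3 + C = -10*3 - 13 = -30 - 13 = -43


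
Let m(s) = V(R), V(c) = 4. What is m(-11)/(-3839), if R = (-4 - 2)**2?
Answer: -4/3839 ≈ -0.0010419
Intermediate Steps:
R = 36 (R = (-6)**2 = 36)
m(s) = 4
m(-11)/(-3839) = 4/(-3839) = 4*(-1/3839) = -4/3839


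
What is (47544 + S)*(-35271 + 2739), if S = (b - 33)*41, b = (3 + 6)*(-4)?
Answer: -1454668380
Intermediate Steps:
b = -36 (b = 9*(-4) = -36)
S = -2829 (S = (-36 - 33)*41 = -69*41 = -2829)
(47544 + S)*(-35271 + 2739) = (47544 - 2829)*(-35271 + 2739) = 44715*(-32532) = -1454668380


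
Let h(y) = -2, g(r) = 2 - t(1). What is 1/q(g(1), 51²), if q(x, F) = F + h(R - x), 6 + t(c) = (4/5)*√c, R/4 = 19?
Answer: 1/2599 ≈ 0.00038476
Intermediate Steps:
R = 76 (R = 4*19 = 76)
t(c) = -6 + 4*√c/5 (t(c) = -6 + (4/5)*√c = -6 + (4*(⅕))*√c = -6 + 4*√c/5)
g(r) = 36/5 (g(r) = 2 - (-6 + 4*√1/5) = 2 - (-6 + (⅘)*1) = 2 - (-6 + ⅘) = 2 - 1*(-26/5) = 2 + 26/5 = 36/5)
q(x, F) = -2 + F (q(x, F) = F - 2 = -2 + F)
1/q(g(1), 51²) = 1/(-2 + 51²) = 1/(-2 + 2601) = 1/2599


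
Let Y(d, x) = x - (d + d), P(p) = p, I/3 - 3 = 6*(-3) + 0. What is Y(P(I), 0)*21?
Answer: 1890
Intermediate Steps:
I = -45 (I = 9 + 3*(6*(-3) + 0) = 9 + 3*(-18 + 0) = 9 + 3*(-18) = 9 - 54 = -45)
Y(d, x) = x - 2*d
Y(P(I), 0)*21 = (0 - 2*(-45))*21 = (0 + 90)*21 = 90*21 = 1890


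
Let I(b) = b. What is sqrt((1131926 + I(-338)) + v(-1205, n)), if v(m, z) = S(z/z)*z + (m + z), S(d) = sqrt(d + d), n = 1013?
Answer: sqrt(1131396 + 1013*sqrt(2)) ≈ 1064.3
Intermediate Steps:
S(d) = sqrt(2)*sqrt(d) (S(d) = sqrt(2*d) = sqrt(2)*sqrt(d))
v(m, z) = m + z + z*sqrt(2) (v(m, z) = (sqrt(2)*sqrt(z/z))*z + (m + z) = (sqrt(2)*sqrt(1))*z + (m + z) = (sqrt(2)*1)*z + (m + z) = sqrt(2)*z + (m + z) = z*sqrt(2) + (m + z) = m + z + z*sqrt(2))
sqrt((1131926 + I(-338)) + v(-1205, n)) = sqrt((1131926 - 338) + (-1205 + 1013 + 1013*sqrt(2))) = sqrt(1131588 + (-192 + 1013*sqrt(2))) = sqrt(1131396 + 1013*sqrt(2))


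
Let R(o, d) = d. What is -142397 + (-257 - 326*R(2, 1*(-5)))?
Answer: -141024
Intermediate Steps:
-142397 + (-257 - 326*R(2, 1*(-5))) = -142397 + (-257 - 326*(-5)) = -142397 + (-257 + 1630) = -142397 + 1373 = -141024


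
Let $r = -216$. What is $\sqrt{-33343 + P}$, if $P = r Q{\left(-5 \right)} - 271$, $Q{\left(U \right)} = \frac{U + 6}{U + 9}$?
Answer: $2 i \sqrt{8417} \approx 183.49 i$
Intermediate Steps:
$Q{\left(U \right)} = \frac{6 + U}{9 + U}$
$P = -325$ ($P = - 216 \frac{6 - 5}{9 - 5} - 271 = - 216 \cdot \frac{1}{4} \cdot 1 - 271 = \left(-216\right) \frac{1}{4} - 271 = -54 - 271 = -325$)
$\sqrt{-33343 + P} = \sqrt{-33343 - 325} = \sqrt{-33668} = 2 i \sqrt{8417}$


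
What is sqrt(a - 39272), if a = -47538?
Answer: I*sqrt(86810) ≈ 294.64*I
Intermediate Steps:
sqrt(a - 39272) = sqrt(-47538 - 39272) = sqrt(-86810) = I*sqrt(86810)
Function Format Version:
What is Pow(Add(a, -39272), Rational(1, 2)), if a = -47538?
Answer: Mul(I, Pow(86810, Rational(1, 2))) ≈ Mul(294.64, I)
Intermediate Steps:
Pow(Add(a, -39272), Rational(1, 2)) = Pow(Add(-47538, -39272), Rational(1, 2)) = Pow(-86810, Rational(1, 2)) = Mul(I, Pow(86810, Rational(1, 2)))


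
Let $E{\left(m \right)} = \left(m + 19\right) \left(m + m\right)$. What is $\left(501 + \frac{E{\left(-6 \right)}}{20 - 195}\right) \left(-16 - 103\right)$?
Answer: $- \frac{1493127}{25} \approx -59725.0$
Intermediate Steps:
$E{\left(m \right)} = 2 m \left(19 + m\right)$ ($E{\left(m \right)} = \left(19 + m\right) 2 m = 2 m \left(19 + m\right)$)
$\left(501 + \frac{E{\left(-6 \right)}}{20 - 195}\right) \left(-16 - 103\right) = \left(501 + \frac{2 \left(-6\right) \left(19 - 6\right)}{20 - 195}\right) \left(-16 - 103\right) = \left(501 + \frac{2 \left(-6\right) 13}{20 - 195}\right) \left(-119\right) = \left(501 - \frac{156}{-175}\right) \left(-119\right) = \left(501 - - \frac{156}{175}\right) \left(-119\right) = \left(501 + \frac{156}{175}\right) \left(-119\right) = \frac{87831}{175} \left(-119\right) = - \frac{1493127}{25}$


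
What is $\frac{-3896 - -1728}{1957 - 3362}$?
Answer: $\frac{2168}{1405} \approx 1.5431$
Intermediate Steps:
$\frac{-3896 - -1728}{1957 - 3362} = \frac{-3896 + 1728}{-1405} = \left(-2168\right) \left(- \frac{1}{1405}\right) = \frac{2168}{1405}$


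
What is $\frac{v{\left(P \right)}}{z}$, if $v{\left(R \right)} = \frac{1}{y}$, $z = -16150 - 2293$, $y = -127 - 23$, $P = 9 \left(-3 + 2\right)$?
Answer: $\frac{1}{2766450} \approx 3.6147 \cdot 10^{-7}$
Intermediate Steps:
$P = -9$ ($P = 9 \left(-1\right) = -9$)
$y = -150$ ($y = -127 - 23 = -150$)
$z = -18443$ ($z = -16150 - 2293 = -18443$)
$v{\left(R \right)} = - \frac{1}{150}$ ($v{\left(R \right)} = \frac{1}{-150} = - \frac{1}{150}$)
$\frac{v{\left(P \right)}}{z} = - \frac{1}{150 \left(-18443\right)} = \left(- \frac{1}{150}\right) \left(- \frac{1}{18443}\right) = \frac{1}{2766450}$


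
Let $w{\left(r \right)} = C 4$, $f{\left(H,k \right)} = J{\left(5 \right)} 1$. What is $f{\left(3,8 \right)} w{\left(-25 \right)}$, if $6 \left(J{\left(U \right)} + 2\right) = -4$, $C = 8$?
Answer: $- \frac{256}{3} \approx -85.333$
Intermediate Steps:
$J{\left(U \right)} = - \frac{8}{3}$ ($J{\left(U \right)} = -2 + \frac{1}{6} \left(-4\right) = -2 - \frac{2}{3} = - \frac{8}{3}$)
$f{\left(H,k \right)} = - \frac{8}{3}$ ($f{\left(H,k \right)} = \left(- \frac{8}{3}\right) 1 = - \frac{8}{3}$)
$w{\left(r \right)} = 32$ ($w{\left(r \right)} = 8 \cdot 4 = 32$)
$f{\left(3,8 \right)} w{\left(-25 \right)} = \left(- \frac{8}{3}\right) 32 = - \frac{256}{3}$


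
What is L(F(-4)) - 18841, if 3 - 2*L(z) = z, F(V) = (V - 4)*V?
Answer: -37711/2 ≈ -18856.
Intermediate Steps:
F(V) = V*(-4 + V) (F(V) = (-4 + V)*V = V*(-4 + V))
L(z) = 3/2 - z/2
L(F(-4)) - 18841 = (3/2 - (-2)*(-4 - 4)) - 18841 = (3/2 - (-2)*(-8)) - 18841 = (3/2 - ½*32) - 18841 = (3/2 - 16) - 18841 = -29/2 - 18841 = -37711/2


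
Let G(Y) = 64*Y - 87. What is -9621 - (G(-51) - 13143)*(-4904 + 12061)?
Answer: 118037937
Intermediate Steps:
G(Y) = -87 + 64*Y
-9621 - (G(-51) - 13143)*(-4904 + 12061) = -9621 - ((-87 + 64*(-51)) - 13143)*(-4904 + 12061) = -9621 - ((-87 - 3264) - 13143)*7157 = -9621 - (-3351 - 13143)*7157 = -9621 - (-16494)*7157 = -9621 - 1*(-118047558) = -9621 + 118047558 = 118037937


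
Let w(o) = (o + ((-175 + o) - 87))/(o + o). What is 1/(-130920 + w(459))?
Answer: -459/60091952 ≈ -7.6383e-6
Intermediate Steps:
w(o) = (-262 + 2*o)/(2*o) (w(o) = (o + (-262 + o))/((2*o)) = (-262 + 2*o)*(1/(2*o)) = (-262 + 2*o)/(2*o))
1/(-130920 + w(459)) = 1/(-130920 + (-131 + 459)/459) = 1/(-130920 + (1/459)*328) = 1/(-130920 + 328/459) = 1/(-60091952/459) = -459/60091952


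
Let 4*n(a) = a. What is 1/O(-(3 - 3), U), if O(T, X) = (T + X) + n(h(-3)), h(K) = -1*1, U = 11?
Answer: 4/43 ≈ 0.093023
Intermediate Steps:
h(K) = -1
n(a) = a/4
O(T, X) = -¼ + T + X (O(T, X) = (T + X) + (¼)*(-1) = (T + X) - ¼ = -¼ + T + X)
1/O(-(3 - 3), U) = 1/(-¼ - (3 - 3) + 11) = 1/(-¼ - 1*0 + 11) = 1/(-¼ + 0 + 11) = 1/(43/4) = 4/43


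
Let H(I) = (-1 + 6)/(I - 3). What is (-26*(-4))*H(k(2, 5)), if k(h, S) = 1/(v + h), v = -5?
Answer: -156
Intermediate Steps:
k(h, S) = 1/(-5 + h)
H(I) = 5/(-3 + I)
(-26*(-4))*H(k(2, 5)) = (-26*(-4))*(5/(-3 + 1/(-5 + 2))) = 104*(5/(-3 + 1/(-3))) = 104*(5/(-3 - ⅓)) = 104*(5/(-10/3)) = 104*(5*(-3/10)) = 104*(-3/2) = -156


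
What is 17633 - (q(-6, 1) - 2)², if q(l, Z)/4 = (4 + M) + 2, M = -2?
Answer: 17437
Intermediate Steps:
q(l, Z) = 16 (q(l, Z) = 4*((4 - 2) + 2) = 4*(2 + 2) = 4*4 = 16)
17633 - (q(-6, 1) - 2)² = 17633 - (16 - 2)² = 17633 - 1*14² = 17633 - 1*196 = 17633 - 196 = 17437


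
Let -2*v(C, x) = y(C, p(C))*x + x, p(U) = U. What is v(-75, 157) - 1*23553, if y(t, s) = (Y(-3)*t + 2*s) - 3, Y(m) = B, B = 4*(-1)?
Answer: -35171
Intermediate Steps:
B = -4
Y(m) = -4
y(t, s) = -3 - 4*t + 2*s (y(t, s) = (-4*t + 2*s) - 3 = -3 - 4*t + 2*s)
v(C, x) = -x/2 - x*(-3 - 2*C)/2 (v(C, x) = -((-3 - 4*C + 2*C)*x + x)/2 = -((-3 - 2*C)*x + x)/2 = -(x*(-3 - 2*C) + x)/2 = -(x + x*(-3 - 2*C))/2 = -x/2 - x*(-3 - 2*C)/2)
v(-75, 157) - 1*23553 = 157*(1 - 75) - 1*23553 = 157*(-74) - 23553 = -11618 - 23553 = -35171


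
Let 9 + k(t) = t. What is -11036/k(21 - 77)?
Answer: 11036/65 ≈ 169.78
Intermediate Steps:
k(t) = -9 + t
-11036/k(21 - 77) = -11036/(-9 + (21 - 77)) = -11036/(-9 - 56) = -11036/(-65) = -11036*(-1/65) = 11036/65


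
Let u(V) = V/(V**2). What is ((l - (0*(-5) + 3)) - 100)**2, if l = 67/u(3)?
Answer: 9604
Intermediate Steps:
u(V) = 1/V (u(V) = V/V**2 = 1/V)
l = 201 (l = 67/(1/3) = 67*3 = 201)
((l - (0*(-5) + 3)) - 100)**2 = ((201 - (0*(-5) + 3)) - 100)**2 = ((201 - (0 + 3)) - 100)**2 = ((201 - 1*3) - 100)**2 = ((201 - 3) - 100)**2 = (198 - 100)**2 = 98**2 = 9604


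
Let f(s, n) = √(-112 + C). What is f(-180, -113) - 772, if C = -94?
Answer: -772 + I*√206 ≈ -772.0 + 14.353*I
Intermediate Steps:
f(s, n) = I*√206 (f(s, n) = √(-112 - 94) = √(-206) = I*√206)
f(-180, -113) - 772 = I*√206 - 772 = -772 + I*√206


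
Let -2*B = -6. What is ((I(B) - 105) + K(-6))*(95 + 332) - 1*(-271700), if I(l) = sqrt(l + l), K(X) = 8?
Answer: 230281 + 427*sqrt(6) ≈ 2.3133e+5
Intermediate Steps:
B = 3 (B = -1/2*(-6) = 3)
I(l) = sqrt(2)*sqrt(l) (I(l) = sqrt(2*l) = sqrt(2)*sqrt(l))
((I(B) - 105) + K(-6))*(95 + 332) - 1*(-271700) = ((sqrt(2)*sqrt(3) - 105) + 8)*(95 + 332) - 1*(-271700) = ((sqrt(6) - 105) + 8)*427 + 271700 = ((-105 + sqrt(6)) + 8)*427 + 271700 = (-97 + sqrt(6))*427 + 271700 = (-41419 + 427*sqrt(6)) + 271700 = 230281 + 427*sqrt(6)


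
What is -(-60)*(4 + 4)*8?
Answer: 3840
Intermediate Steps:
-(-60)*(4 + 4)*8 = -(-60)*8*8 = -20*(-24)*8 = 480*8 = 3840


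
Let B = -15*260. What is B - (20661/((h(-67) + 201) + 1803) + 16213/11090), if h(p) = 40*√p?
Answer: (-865344260*√67 + 43468312671*I)/(22180*(-501*I + 10*√67)) ≈ -3911.5 + 1.6406*I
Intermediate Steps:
B = -3900
B - (20661/((h(-67) + 201) + 1803) + 16213/11090) = -3900 - (20661/((40*√(-67) + 201) + 1803) + 16213/11090) = -3900 - (20661/((40*(I*√67) + 201) + 1803) + 16213*(1/11090)) = -3900 - (20661/((40*I*√67 + 201) + 1803) + 16213/11090) = -3900 - (20661/((201 + 40*I*√67) + 1803) + 16213/11090) = -3900 - (20661/(2004 + 40*I*√67) + 16213/11090) = -3900 - (16213/11090 + 20661/(2004 + 40*I*√67)) = -3900 + (-16213/11090 - 20661/(2004 + 40*I*√67)) = -43267213/11090 - 20661/(2004 + 40*I*√67)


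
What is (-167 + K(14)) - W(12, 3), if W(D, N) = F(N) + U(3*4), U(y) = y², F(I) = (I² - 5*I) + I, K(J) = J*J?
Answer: -112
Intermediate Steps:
K(J) = J²
F(I) = I² - 4*I
W(D, N) = 144 + N*(-4 + N) (W(D, N) = N*(-4 + N) + (3*4)² = N*(-4 + N) + 12² = N*(-4 + N) + 144 = 144 + N*(-4 + N))
(-167 + K(14)) - W(12, 3) = (-167 + 14²) - (144 + 3*(-4 + 3)) = (-167 + 196) - (144 + 3*(-1)) = 29 - (144 - 3) = 29 - 1*141 = 29 - 141 = -112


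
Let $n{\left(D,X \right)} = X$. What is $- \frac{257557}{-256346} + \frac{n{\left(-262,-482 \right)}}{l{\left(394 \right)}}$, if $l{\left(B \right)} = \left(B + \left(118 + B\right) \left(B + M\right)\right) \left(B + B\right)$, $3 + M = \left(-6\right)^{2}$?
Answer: $\frac{11112664058429}{11060444480916} \approx 1.0047$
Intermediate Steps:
$M = 33$ ($M = -3 + \left(-6\right)^{2} = -3 + 36 = 33$)
$l{\left(B \right)} = 2 B \left(B + \left(33 + B\right) \left(118 + B\right)\right)$ ($l{\left(B \right)} = \left(B + \left(118 + B\right) \left(B + 33\right)\right) \left(B + B\right) = \left(B + \left(118 + B\right) \left(33 + B\right)\right) 2 B = \left(B + \left(33 + B\right) \left(118 + B\right)\right) 2 B = 2 B \left(B + \left(33 + B\right) \left(118 + B\right)\right)$)
$- \frac{257557}{-256346} + \frac{n{\left(-262,-482 \right)}}{l{\left(394 \right)}} = - \frac{257557}{-256346} - \frac{482}{2 \cdot 394 \left(3894 + 394^{2} + 152 \cdot 394\right)} = \left(-257557\right) \left(- \frac{1}{256346}\right) - \frac{482}{2 \cdot 394 \left(3894 + 155236 + 59888\right)} = \frac{257557}{256346} - \frac{482}{2 \cdot 394 \cdot 219018} = \frac{257557}{256346} - \frac{482}{172586184} = \frac{257557}{256346} - \frac{241}{86293092} = \frac{11112664058429}{11060444480916}$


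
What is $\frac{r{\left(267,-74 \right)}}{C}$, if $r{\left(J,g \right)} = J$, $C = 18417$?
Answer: $\frac{89}{6139} \approx 0.014497$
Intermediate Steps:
$\frac{r{\left(267,-74 \right)}}{C} = \frac{267}{18417} = 267 \cdot \frac{1}{18417} = \frac{89}{6139}$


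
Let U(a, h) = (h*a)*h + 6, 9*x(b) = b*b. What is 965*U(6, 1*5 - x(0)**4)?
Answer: 150540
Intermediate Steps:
x(b) = b**2/9 (x(b) = (b*b)/9 = b**2/9)
U(a, h) = 6 + a*h**2 (U(a, h) = (a*h)*h + 6 = a*h**2 + 6 = 6 + a*h**2)
965*U(6, 1*5 - x(0)**4) = 965*(6 + 6*(1*5 - ((1/9)*0**2)**4)**2) = 965*(6 + 6*(5 - ((1/9)*0)**4)**2) = 965*(6 + 6*(5 - 1*0**4)**2) = 965*(6 + 6*(5 - 1*0)**2) = 965*(6 + 6*(5 + 0)**2) = 965*(6 + 6*5**2) = 965*(6 + 6*25) = 965*(6 + 150) = 965*156 = 150540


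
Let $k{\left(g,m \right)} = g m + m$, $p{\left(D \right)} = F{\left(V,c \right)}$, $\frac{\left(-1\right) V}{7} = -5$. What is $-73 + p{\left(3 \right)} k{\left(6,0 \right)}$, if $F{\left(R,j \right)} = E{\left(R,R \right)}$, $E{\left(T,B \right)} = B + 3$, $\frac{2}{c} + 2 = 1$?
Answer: $-73$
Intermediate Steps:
$c = -2$ ($c = \frac{2}{-2 + 1} = \frac{2}{-1} = 2 \left(-1\right) = -2$)
$E{\left(T,B \right)} = 3 + B$
$V = 35$ ($V = \left(-7\right) \left(-5\right) = 35$)
$F{\left(R,j \right)} = 3 + R$
$p{\left(D \right)} = 38$ ($p{\left(D \right)} = 3 + 35 = 38$)
$k{\left(g,m \right)} = m + g m$
$-73 + p{\left(3 \right)} k{\left(6,0 \right)} = -73 + 38 \cdot 0 \left(1 + 6\right) = -73 + 38 \cdot 0 \cdot 7 = -73 + 38 \cdot 0 = -73 + 0 = -73$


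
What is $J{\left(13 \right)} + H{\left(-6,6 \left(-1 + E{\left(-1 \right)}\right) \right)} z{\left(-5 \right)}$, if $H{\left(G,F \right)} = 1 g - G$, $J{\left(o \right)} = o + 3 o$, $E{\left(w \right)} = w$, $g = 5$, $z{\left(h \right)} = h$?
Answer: $-3$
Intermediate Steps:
$J{\left(o \right)} = 4 o$
$H{\left(G,F \right)} = 5 - G$ ($H{\left(G,F \right)} = 1 \cdot 5 - G = 5 - G$)
$J{\left(13 \right)} + H{\left(-6,6 \left(-1 + E{\left(-1 \right)}\right) \right)} z{\left(-5 \right)} = 4 \cdot 13 + \left(5 - -6\right) \left(-5\right) = 52 + \left(5 + 6\right) \left(-5\right) = 52 + 11 \left(-5\right) = 52 - 55 = -3$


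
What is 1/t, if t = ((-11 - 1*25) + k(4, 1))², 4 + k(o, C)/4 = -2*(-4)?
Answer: 1/400 ≈ 0.0025000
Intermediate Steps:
k(o, C) = 16 (k(o, C) = -16 + 4*(-2*(-4)) = -16 + 4*8 = -16 + 32 = 16)
t = 400 (t = ((-11 - 1*25) + 16)² = ((-11 - 25) + 16)² = (-36 + 16)² = (-20)² = 400)
1/t = 1/400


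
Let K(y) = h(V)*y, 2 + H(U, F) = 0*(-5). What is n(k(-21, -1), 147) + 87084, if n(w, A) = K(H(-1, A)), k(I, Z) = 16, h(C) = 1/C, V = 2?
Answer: 87083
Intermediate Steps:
H(U, F) = -2 (H(U, F) = -2 + 0*(-5) = -2 + 0 = -2)
K(y) = y/2
n(w, A) = -1 (n(w, A) = (½)*(-2) = -1)
n(k(-21, -1), 147) + 87084 = -1 + 87084 = 87083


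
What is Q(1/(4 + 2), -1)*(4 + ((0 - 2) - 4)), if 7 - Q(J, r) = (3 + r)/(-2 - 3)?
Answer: -74/5 ≈ -14.800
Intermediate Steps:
Q(J, r) = 38/5 + r/5 (Q(J, r) = 7 - (3 + r)/(-2 - 3) = 7 - (3 + r)/(-5) = 7 - (3 + r)*(-1)/5 = 7 - (-⅗ - r/5) = 7 + (⅗ + r/5) = 38/5 + r/5)
Q(1/(4 + 2), -1)*(4 + ((0 - 2) - 4)) = (38/5 + (⅕)*(-1))*(4 + ((0 - 2) - 4)) = (38/5 - ⅕)*(4 + (-2 - 4)) = 37*(4 - 6)/5 = (37/5)*(-2) = -74/5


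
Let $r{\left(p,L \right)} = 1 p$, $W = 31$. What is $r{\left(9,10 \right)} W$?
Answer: $279$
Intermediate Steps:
$r{\left(p,L \right)} = p$
$r{\left(9,10 \right)} W = 9 \cdot 31 = 279$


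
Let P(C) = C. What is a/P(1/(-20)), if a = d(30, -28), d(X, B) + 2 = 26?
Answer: -480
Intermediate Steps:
d(X, B) = 24 (d(X, B) = -2 + 26 = 24)
a = 24
a/P(1/(-20)) = 24/(1/(-20)) = 24/(-1/20) = 24*(-20) = -480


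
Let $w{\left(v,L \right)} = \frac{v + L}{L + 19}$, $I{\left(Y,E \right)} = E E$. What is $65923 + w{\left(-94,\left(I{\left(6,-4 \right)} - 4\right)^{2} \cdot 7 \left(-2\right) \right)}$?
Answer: $\frac{131650341}{1997} \approx 65924.0$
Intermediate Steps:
$I{\left(Y,E \right)} = E^{2}$
$w{\left(v,L \right)} = \frac{L + v}{19 + L}$
$65923 + w{\left(-94,\left(I{\left(6,-4 \right)} - 4\right)^{2} \cdot 7 \left(-2\right) \right)} = 65923 + \frac{\left(\left(-4\right)^{2} - 4\right)^{2} \cdot 7 \left(-2\right) - 94}{19 + \left(\left(-4\right)^{2} - 4\right)^{2} \cdot 7 \left(-2\right)} = 65923 + \frac{\left(16 - 4\right)^{2} \cdot 7 \left(-2\right) - 94}{19 + \left(16 - 4\right)^{2} \cdot 7 \left(-2\right)} = 65923 + \frac{12^{2} \cdot 7 \left(-2\right) - 94}{19 + 12^{2} \cdot 7 \left(-2\right)} = 65923 + \frac{144 \cdot 7 \left(-2\right) - 94}{19 + 144 \cdot 7 \left(-2\right)} = 65923 + \frac{1008 \left(-2\right) - 94}{19 + 1008 \left(-2\right)} = 65923 + \frac{-2016 - 94}{19 - 2016} = 65923 + \frac{1}{-1997} \left(-2110\right) = 65923 - - \frac{2110}{1997} = 65923 + \frac{2110}{1997} = \frac{131650341}{1997}$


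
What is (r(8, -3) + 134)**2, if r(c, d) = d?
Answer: 17161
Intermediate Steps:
(r(8, -3) + 134)**2 = (-3 + 134)**2 = 131**2 = 17161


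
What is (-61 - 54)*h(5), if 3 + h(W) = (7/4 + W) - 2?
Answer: -805/4 ≈ -201.25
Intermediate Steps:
h(W) = -13/4 + W (h(W) = -3 + ((7/4 + W) - 2) = -3 + (-1/4 + W) = -13/4 + W)
(-61 - 54)*h(5) = (-61 - 54)*(-13/4 + 5) = -115*7/4 = -805/4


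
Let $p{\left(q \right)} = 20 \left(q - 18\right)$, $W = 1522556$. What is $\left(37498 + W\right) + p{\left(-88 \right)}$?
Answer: $1557934$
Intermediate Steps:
$p{\left(q \right)} = -360 + 20 q$ ($p{\left(q \right)} = 20 \left(-18 + q\right) = -360 + 20 q$)
$\left(37498 + W\right) + p{\left(-88 \right)} = \left(37498 + 1522556\right) + \left(-360 + 20 \left(-88\right)\right) = 1560054 - 2120 = 1557934$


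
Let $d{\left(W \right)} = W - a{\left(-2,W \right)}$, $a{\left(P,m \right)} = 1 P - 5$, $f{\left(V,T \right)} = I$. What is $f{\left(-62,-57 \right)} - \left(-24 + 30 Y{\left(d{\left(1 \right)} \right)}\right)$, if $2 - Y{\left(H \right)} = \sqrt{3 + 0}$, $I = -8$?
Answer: $-44 + 30 \sqrt{3} \approx 7.9615$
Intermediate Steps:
$f{\left(V,T \right)} = -8$
$a{\left(P,m \right)} = -5 + P$ ($a{\left(P,m \right)} = P - 5 = -5 + P$)
$d{\left(W \right)} = 7 + W$ ($d{\left(W \right)} = W - \left(-5 - 2\right) = W - -7 = W + 7 = 7 + W$)
$Y{\left(H \right)} = 2 - \sqrt{3}$ ($Y{\left(H \right)} = 2 - \sqrt{3 + 0} = 2 - \sqrt{3}$)
$f{\left(-62,-57 \right)} - \left(-24 + 30 Y{\left(d{\left(1 \right)} \right)}\right) = -8 + \left(24 - 30 \left(2 - \sqrt{3}\right)\right) = -8 + \left(24 - \left(60 - 30 \sqrt{3}\right)\right) = -8 - \left(36 - 30 \sqrt{3}\right) = -44 + 30 \sqrt{3}$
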